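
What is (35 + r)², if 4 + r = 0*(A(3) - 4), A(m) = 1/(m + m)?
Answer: 961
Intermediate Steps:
A(m) = 1/(2*m)
r = -4 (r = -4 + 0*((½)/3 - 4) = -4 + 0*((½)*(⅓) - 4) = -4 + 0*(⅙ - 4) = -4 + 0*(-23/6) = -4 + 0 = -4)
(35 + r)² = (35 - 4)² = 31² = 961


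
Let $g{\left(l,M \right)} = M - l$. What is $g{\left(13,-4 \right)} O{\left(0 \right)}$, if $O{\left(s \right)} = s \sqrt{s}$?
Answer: $0$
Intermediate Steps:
$O{\left(s \right)} = s^{\frac{3}{2}}$
$g{\left(13,-4 \right)} O{\left(0 \right)} = \left(-4 - 13\right) 0^{\frac{3}{2}} = \left(-4 - 13\right) 0 = \left(-17\right) 0 = 0$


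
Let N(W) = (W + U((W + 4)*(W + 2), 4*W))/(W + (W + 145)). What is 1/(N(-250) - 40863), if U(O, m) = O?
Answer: -355/14567123 ≈ -2.4370e-5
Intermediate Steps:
N(W) = (W + (2 + W)*(4 + W))/(145 + 2*W) (N(W) = (W + (W + 4)*(W + 2))/(W + (W + 145)) = (W + (4 + W)*(2 + W))/(W + (145 + W)) = (W + (2 + W)*(4 + W))/(145 + 2*W))
1/(N(-250) - 40863) = 1/((8 + (-250)**2 + 7*(-250))/(145 + 2*(-250)) - 40863) = 1/((8 + 62500 - 1750)/(145 - 500) - 40863) = 1/(60758/(-355) - 40863) = 1/(-1/355*60758 - 40863) = 1/(-60758/355 - 40863) = 1/(-14567123/355) = -355/14567123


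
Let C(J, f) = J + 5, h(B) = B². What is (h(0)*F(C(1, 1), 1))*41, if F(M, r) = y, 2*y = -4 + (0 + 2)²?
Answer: 0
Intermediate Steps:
C(J, f) = 5 + J
y = 0 (y = (-4 + (0 + 2)²)/2 = (-4 + 2²)/2 = (-4 + 4)/2 = (½)*0 = 0)
F(M, r) = 0
(h(0)*F(C(1, 1), 1))*41 = (0²*0)*41 = (0*0)*41 = 0*41 = 0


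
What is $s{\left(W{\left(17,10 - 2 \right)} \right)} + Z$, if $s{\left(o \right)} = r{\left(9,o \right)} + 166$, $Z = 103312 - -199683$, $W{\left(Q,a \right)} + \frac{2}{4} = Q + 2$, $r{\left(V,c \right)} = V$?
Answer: $303170$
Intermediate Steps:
$W{\left(Q,a \right)} = \frac{3}{2} + Q$ ($W{\left(Q,a \right)} = - \frac{1}{2} + \left(Q + 2\right) = - \frac{1}{2} + \left(2 + Q\right) = \frac{3}{2} + Q$)
$Z = 302995$ ($Z = 103312 + 199683 = 302995$)
$s{\left(o \right)} = 175$ ($s{\left(o \right)} = 9 + 166 = 175$)
$s{\left(W{\left(17,10 - 2 \right)} \right)} + Z = 175 + 302995 = 303170$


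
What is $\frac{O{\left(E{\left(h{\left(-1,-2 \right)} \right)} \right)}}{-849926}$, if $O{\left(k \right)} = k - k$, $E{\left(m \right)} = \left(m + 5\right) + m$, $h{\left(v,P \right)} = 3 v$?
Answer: $0$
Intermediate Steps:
$E{\left(m \right)} = 5 + 2 m$ ($E{\left(m \right)} = \left(5 + m\right) + m = 5 + 2 m$)
$O{\left(k \right)} = 0$
$\frac{O{\left(E{\left(h{\left(-1,-2 \right)} \right)} \right)}}{-849926} = \frac{0}{-849926} = 0 \left(- \frac{1}{849926}\right) = 0$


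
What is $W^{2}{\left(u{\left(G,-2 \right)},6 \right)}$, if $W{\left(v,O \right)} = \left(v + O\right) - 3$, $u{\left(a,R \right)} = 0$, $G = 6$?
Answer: $9$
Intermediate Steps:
$W{\left(v,O \right)} = -3 + O + v$ ($W{\left(v,O \right)} = \left(O + v\right) - 3 = -3 + O + v$)
$W^{2}{\left(u{\left(G,-2 \right)},6 \right)} = \left(-3 + 6 + 0\right)^{2} = 3^{2} = 9$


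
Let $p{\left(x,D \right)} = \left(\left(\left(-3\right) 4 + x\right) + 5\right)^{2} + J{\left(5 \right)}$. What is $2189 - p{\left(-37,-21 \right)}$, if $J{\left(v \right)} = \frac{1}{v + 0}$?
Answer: $\frac{1264}{5} \approx 252.8$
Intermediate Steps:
$J{\left(v \right)} = \frac{1}{v}$
$p{\left(x,D \right)} = \frac{1}{5} + \left(-7 + x\right)^{2}$ ($p{\left(x,D \right)} = \left(\left(\left(-3\right) 4 + x\right) + 5\right)^{2} + \frac{1}{5} = \left(\left(-12 + x\right) + 5\right)^{2} + \frac{1}{5} = \left(-7 + x\right)^{2} + \frac{1}{5} = \frac{1}{5} + \left(-7 + x\right)^{2}$)
$2189 - p{\left(-37,-21 \right)} = 2189 - \left(\frac{1}{5} + \left(-7 - 37\right)^{2}\right) = 2189 - \left(\frac{1}{5} + \left(-44\right)^{2}\right) = 2189 - \left(\frac{1}{5} + 1936\right) = 2189 - \frac{9681}{5} = \frac{1264}{5}$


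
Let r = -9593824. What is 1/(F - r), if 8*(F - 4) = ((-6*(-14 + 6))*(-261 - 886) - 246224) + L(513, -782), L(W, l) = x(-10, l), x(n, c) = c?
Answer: 4/38224281 ≈ 1.0465e-7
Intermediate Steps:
L(W, l) = l
F = -151015/4 (F = 4 + (((-6*(-14 + 6))*(-261 - 886) - 246224) - 782)/8 = 4 + ((-6*(-8)*(-1147) - 246224) - 782)/8 = 4 + ((48*(-1147) - 246224) - 782)/8 = 4 + ((-55056 - 246224) - 782)/8 = 4 + (-301280 - 782)/8 = 4 + (1/8)*(-302062) = 4 - 151031/4 = -151015/4 ≈ -37754.)
1/(F - r) = 1/(-151015/4 - 1*(-9593824)) = 1/(-151015/4 + 9593824) = 1/(38224281/4) = 4/38224281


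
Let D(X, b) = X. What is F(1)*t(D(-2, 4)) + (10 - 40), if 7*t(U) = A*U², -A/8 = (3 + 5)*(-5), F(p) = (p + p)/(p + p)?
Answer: 1070/7 ≈ 152.86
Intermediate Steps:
F(p) = 1 (F(p) = (2*p)/((2*p)) = (2*p)*(1/(2*p)) = 1)
A = 320 (A = -8*(3 + 5)*(-5) = -64*(-5) = -8*(-40) = 320)
t(U) = 320*U²/7 (t(U) = (320*U²)/7 = 320*U²/7)
F(1)*t(D(-2, 4)) + (10 - 40) = 1*((320/7)*(-2)²) + (10 - 40) = 1*((320/7)*4) - 30 = 1*(1280/7) - 30 = 1280/7 - 30 = 1070/7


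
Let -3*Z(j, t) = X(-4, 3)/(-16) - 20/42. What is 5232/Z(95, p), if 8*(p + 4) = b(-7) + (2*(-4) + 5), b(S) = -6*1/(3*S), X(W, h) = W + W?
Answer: -659232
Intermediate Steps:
X(W, h) = 2*W
b(S) = -2/S (b(S) = -6*1/(3*S) = -2/S)
p = -243/56 (p = -4 + (-2/(-7) + (2*(-4) + 5))/8 = -4 + (-2*(-1/7) + (-8 + 5))/8 = -4 + (2/7 - 3)/8 = -4 + (1/8)*(-19/7) = -4 - 19/56 = -243/56 ≈ -4.3393)
Z(j, t) = -1/126 (Z(j, t) = -((2*(-4))/(-16) - 20/42)/3 = -(-8*(-1/16) - 20*1/42)/3 = -(1/2 - 10/21)/3 = -1/3*1/42 = -1/126)
5232/Z(95, p) = 5232/(-1/126) = 5232*(-126) = -659232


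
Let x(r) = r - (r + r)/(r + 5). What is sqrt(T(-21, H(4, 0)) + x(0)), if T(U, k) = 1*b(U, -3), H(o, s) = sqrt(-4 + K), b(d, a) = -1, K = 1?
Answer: I ≈ 1.0*I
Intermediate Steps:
H(o, s) = I*sqrt(3) (H(o, s) = sqrt(-4 + 1) = sqrt(-3) = I*sqrt(3))
T(U, k) = -1 (T(U, k) = 1*(-1) = -1)
x(r) = r - 2*r/(5 + r)
sqrt(T(-21, H(4, 0)) + x(0)) = sqrt(-1 + 0*(3 + 0)/(5 + 0)) = sqrt(-1 + 0*3/5) = sqrt(-1 + 0*(1/5)*3) = sqrt(-1 + 0) = sqrt(-1) = I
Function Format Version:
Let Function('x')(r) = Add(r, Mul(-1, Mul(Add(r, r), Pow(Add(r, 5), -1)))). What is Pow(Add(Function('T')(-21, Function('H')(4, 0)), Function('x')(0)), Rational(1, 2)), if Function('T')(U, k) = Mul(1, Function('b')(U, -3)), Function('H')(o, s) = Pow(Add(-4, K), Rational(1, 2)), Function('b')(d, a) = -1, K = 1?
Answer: I ≈ Mul(1.0000, I)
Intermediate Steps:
Function('H')(o, s) = Mul(I, Pow(3, Rational(1, 2))) (Function('H')(o, s) = Pow(Add(-4, 1), Rational(1, 2)) = Pow(-3, Rational(1, 2)) = Mul(I, Pow(3, Rational(1, 2))))
Function('T')(U, k) = -1 (Function('T')(U, k) = Mul(1, -1) = -1)
Function('x')(r) = Add(r, Mul(-2, r, Pow(Add(5, r), -1))) (Function('x')(r) = Add(r, Mul(-1, Mul(Mul(2, r), Pow(Add(5, r), -1)))) = Add(r, Mul(-1, Mul(2, r, Pow(Add(5, r), -1)))) = Add(r, Mul(-2, r, Pow(Add(5, r), -1))))
Pow(Add(Function('T')(-21, Function('H')(4, 0)), Function('x')(0)), Rational(1, 2)) = Pow(Add(-1, Mul(0, Pow(Add(5, 0), -1), Add(3, 0))), Rational(1, 2)) = Pow(Add(-1, Mul(0, Pow(5, -1), 3)), Rational(1, 2)) = Pow(Add(-1, Mul(0, Rational(1, 5), 3)), Rational(1, 2)) = Pow(Add(-1, 0), Rational(1, 2)) = Pow(-1, Rational(1, 2)) = I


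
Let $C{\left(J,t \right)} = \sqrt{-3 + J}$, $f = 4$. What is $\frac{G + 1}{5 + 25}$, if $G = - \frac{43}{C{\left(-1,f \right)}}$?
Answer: $\frac{1}{30} + \frac{43 i}{60} \approx 0.033333 + 0.71667 i$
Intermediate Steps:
$G = \frac{43 i}{2}$ ($G = - \frac{43}{\sqrt{-3 - 1}} = - \frac{43}{\sqrt{-4}} = - \frac{43}{2 i} = - 43 \left(- \frac{i}{2}\right) = \frac{43 i}{2} \approx 21.5 i$)
$\frac{G + 1}{5 + 25} = \frac{\frac{43 i}{2} + 1}{5 + 25} = \frac{1 + \frac{43 i}{2}}{30} = \frac{1}{30} + \frac{43 i}{60}$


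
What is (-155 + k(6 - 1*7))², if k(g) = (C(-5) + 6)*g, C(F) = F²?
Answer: 34596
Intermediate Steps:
k(g) = 31*g (k(g) = ((-5)² + 6)*g = (25 + 6)*g = 31*g)
(-155 + k(6 - 1*7))² = (-155 + 31*(6 - 1*7))² = (-155 + 31*(6 - 7))² = (-155 + 31*(-1))² = (-155 - 31)² = (-186)² = 34596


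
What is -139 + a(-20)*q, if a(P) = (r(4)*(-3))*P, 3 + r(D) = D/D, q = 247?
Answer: -29779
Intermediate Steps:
r(D) = -2 (r(D) = -3 + D/D = -3 + 1 = -2)
a(P) = 6*P (a(P) = (-2*(-3))*P = 6*P)
-139 + a(-20)*q = -139 + (6*(-20))*247 = -139 - 120*247 = -139 - 29640 = -29779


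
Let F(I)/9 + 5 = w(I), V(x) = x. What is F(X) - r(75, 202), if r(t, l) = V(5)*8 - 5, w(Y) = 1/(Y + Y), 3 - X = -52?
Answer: -8791/110 ≈ -79.918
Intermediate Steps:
X = 55 (X = 3 - 1*(-52) = 3 + 52 = 55)
w(Y) = 1/(2*Y)
F(I) = -45 + 9/(2*I) (F(I) = -45 + 9*(1/(2*I)) = -45 + 9/(2*I))
r(t, l) = 35 (r(t, l) = 5*8 - 5 = 40 - 5 = 35)
F(X) - r(75, 202) = (-45 + (9/2)/55) - 1*35 = (-45 + (9/2)*(1/55)) - 35 = (-45 + 9/110) - 35 = -4941/110 - 35 = -8791/110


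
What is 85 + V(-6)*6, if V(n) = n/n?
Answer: 91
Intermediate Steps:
V(n) = 1
85 + V(-6)*6 = 85 + 1*6 = 85 + 6 = 91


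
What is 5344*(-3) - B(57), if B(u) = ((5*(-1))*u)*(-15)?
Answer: -20307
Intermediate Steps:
B(u) = 75*u (B(u) = -5*u*(-15) = 75*u)
5344*(-3) - B(57) = 5344*(-3) - 75*57 = -16032 - 1*4275 = -16032 - 4275 = -20307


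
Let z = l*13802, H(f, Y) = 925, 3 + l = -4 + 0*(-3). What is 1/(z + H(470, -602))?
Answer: -1/95689 ≈ -1.0451e-5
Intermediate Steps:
l = -7 (l = -3 + (-4 + 0*(-3)) = -3 + (-4 + 0) = -3 - 4 = -7)
z = -96614 (z = -7*13802 = -96614)
1/(z + H(470, -602)) = 1/(-96614 + 925) = 1/(-95689) = -1/95689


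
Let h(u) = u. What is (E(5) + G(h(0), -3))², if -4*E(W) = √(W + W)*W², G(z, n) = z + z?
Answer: 3125/8 ≈ 390.63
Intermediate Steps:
G(z, n) = 2*z
E(W) = -√2*W^(5/2)/4 (E(W) = -√(W + W)*W²/4 = -√(2*W)*W²/4 = -√2*√W*W²/4 = -√2*W^(5/2)/4)
(E(5) + G(h(0), -3))² = (-√2*5^(5/2)/4 + 2*0)² = (-√2*25*√5/4 + 0)² = (-25*√10/4 + 0)² = (-25*√10/4)² = 3125/8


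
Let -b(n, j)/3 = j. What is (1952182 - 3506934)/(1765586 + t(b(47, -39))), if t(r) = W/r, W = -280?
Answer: -90952992/103286641 ≈ -0.88059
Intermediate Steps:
b(n, j) = -3*j
t(r) = -280/r
(1952182 - 3506934)/(1765586 + t(b(47, -39))) = (1952182 - 3506934)/(1765586 - 280/((-3*(-39)))) = -1554752/(1765586 - 280/117) = -1554752/206573282/117 = -1554752*117/206573282 = -90952992/103286641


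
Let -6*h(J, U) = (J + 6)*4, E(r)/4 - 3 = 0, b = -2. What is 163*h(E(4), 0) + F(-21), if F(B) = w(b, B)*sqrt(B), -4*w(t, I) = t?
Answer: -1956 + I*sqrt(21)/2 ≈ -1956.0 + 2.2913*I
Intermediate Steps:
w(t, I) = -t/4
E(r) = 12 (E(r) = 12 + 4*0 = 12 + 0 = 12)
h(J, U) = -4 - 2*J/3 (h(J, U) = -(J + 6)*4/6 = -(6 + J)*4/6 = -(24 + 4*J)/6 = -4 - 2*J/3)
F(B) = sqrt(B)/2 (F(B) = (-1/4*(-2))*sqrt(B) = sqrt(B)/2)
163*h(E(4), 0) + F(-21) = 163*(-4 - 2/3*12) + sqrt(-21)/2 = 163*(-4 - 8) + (I*sqrt(21))/2 = 163*(-12) + I*sqrt(21)/2 = -1956 + I*sqrt(21)/2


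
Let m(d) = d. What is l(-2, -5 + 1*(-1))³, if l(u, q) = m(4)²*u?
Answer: -32768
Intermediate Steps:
l(u, q) = 16*u (l(u, q) = 4²*u = 16*u)
l(-2, -5 + 1*(-1))³ = (16*(-2))³ = (-32)³ = -32768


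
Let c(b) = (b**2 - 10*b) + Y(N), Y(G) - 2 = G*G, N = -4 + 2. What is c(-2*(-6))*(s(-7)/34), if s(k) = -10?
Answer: -150/17 ≈ -8.8235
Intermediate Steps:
N = -2
Y(G) = 2 + G**2 (Y(G) = 2 + G*G = 2 + G**2)
c(b) = 6 + b**2 - 10*b (c(b) = (b**2 - 10*b) + (2 + (-2)**2) = (b**2 - 10*b) + (2 + 4) = (b**2 - 10*b) + 6 = 6 + b**2 - 10*b)
c(-2*(-6))*(s(-7)/34) = (6 + (-2*(-6))**2 - (-20)*(-6))*(-10/34) = (6 + 12**2 - 10*12)*(-10*1/34) = (6 + 144 - 120)*(-5/17) = 30*(-5/17) = -150/17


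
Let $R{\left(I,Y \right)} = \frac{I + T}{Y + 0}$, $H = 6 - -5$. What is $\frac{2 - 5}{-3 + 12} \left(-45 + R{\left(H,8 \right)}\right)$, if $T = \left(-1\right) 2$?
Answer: $\frac{117}{8} \approx 14.625$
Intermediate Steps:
$T = -2$
$H = 11$ ($H = 6 + 5 = 11$)
$R{\left(I,Y \right)} = \frac{-2 + I}{Y}$ ($R{\left(I,Y \right)} = \frac{I - 2}{Y + 0} = \frac{-2 + I}{Y}$)
$\frac{2 - 5}{-3 + 12} \left(-45 + R{\left(H,8 \right)}\right) = \frac{2 - 5}{-3 + 12} \left(-45 + \frac{-2 + 11}{8}\right) = - \frac{3}{9} \left(-45 + \frac{1}{8} \cdot 9\right) = \left(-3\right) \frac{1}{9} \left(-45 + \frac{9}{8}\right) = \left(- \frac{1}{3}\right) \left(- \frac{351}{8}\right) = \frac{117}{8}$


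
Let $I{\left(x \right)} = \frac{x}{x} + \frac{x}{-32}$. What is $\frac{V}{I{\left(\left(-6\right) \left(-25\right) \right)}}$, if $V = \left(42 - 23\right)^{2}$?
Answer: $- \frac{5776}{59} \approx -97.898$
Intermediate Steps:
$I{\left(x \right)} = 1 - \frac{x}{32}$ ($I{\left(x \right)} = 1 + x \left(- \frac{1}{32}\right) = 1 - \frac{x}{32}$)
$V = 361$ ($V = 19^{2} = 361$)
$\frac{V}{I{\left(\left(-6\right) \left(-25\right) \right)}} = \frac{361}{1 - \frac{\left(-6\right) \left(-25\right)}{32}} = \frac{361}{1 - \frac{75}{16}} = \frac{361}{- \frac{59}{16}} = 361 \left(- \frac{16}{59}\right) = - \frac{5776}{59}$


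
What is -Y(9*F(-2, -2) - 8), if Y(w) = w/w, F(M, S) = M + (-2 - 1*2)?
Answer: -1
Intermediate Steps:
F(M, S) = -4 + M (F(M, S) = M + (-2 - 2) = M - 4 = -4 + M)
Y(w) = 1
-Y(9*F(-2, -2) - 8) = -1*1 = -1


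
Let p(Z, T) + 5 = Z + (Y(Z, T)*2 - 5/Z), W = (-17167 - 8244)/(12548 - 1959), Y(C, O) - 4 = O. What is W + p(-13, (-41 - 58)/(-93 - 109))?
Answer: -153422725/13903357 ≈ -11.035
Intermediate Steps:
Y(C, O) = 4 + O
W = -25411/10589 ≈ -2.3998
p(Z, T) = 3 + Z - 5/Z + 2*T (p(Z, T) = -5 + (Z + ((4 + T)*2 - 5/Z)) = -5 + (Z + ((8 + 2*T) - 5/Z)) = -5 + (Z + (8 - 5/Z + 2*T)) = -5 + (8 + Z - 5/Z + 2*T) = 3 + Z - 5/Z + 2*T)
W + p(-13, (-41 - 58)/(-93 - 109)) = -25411/10589 + (3 - 13 - 5/(-13) + 2*((-41 - 58)/(-93 - 109))) = -25411/10589 + (3 - 13 - 5*(-1/13) + 2*(-99/(-202))) = -25411/10589 + (3 - 13 + 5/13 + 2*(-99*(-1/202))) = -25411/10589 + (3 - 13 + 5/13 + 2*(99/202)) = -25411/10589 + (3 - 13 + 5/13 + 99/101) = -25411/10589 - 11338/1313 = -153422725/13903357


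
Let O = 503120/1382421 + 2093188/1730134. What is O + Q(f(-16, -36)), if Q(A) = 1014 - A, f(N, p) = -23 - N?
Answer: 64362235566919/62941409853 ≈ 1022.6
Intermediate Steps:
O = 99056107006/62941409853 (O = 503120*(1/1382421) + 2093188*(1/1730134) = 26480/72759 + 1046594/865067 = 99056107006/62941409853 ≈ 1.5738)
O + Q(f(-16, -36)) = 99056107006/62941409853 + (1014 - (-23 - 1*(-16))) = 99056107006/62941409853 + (1014 - (-23 + 16)) = 99056107006/62941409853 + (1014 - 1*(-7)) = 99056107006/62941409853 + (1014 + 7) = 99056107006/62941409853 + 1021 = 64362235566919/62941409853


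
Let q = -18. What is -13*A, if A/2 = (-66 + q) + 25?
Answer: 1534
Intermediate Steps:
A = -118 (A = 2*((-66 - 18) + 25) = 2*(-84 + 25) = 2*(-59) = -118)
-13*A = -13*(-118) = 1534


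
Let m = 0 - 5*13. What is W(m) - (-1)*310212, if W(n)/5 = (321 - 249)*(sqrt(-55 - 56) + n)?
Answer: 286812 + 360*I*sqrt(111) ≈ 2.8681e+5 + 3792.8*I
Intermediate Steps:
m = -65 (m = 0 - 65 = -65)
W(n) = 360*n + 360*I*sqrt(111) (W(n) = 5*((321 - 249)*(sqrt(-55 - 56) + n)) = 5*(72*(sqrt(-111) + n)) = 5*(72*(I*sqrt(111) + n)) = 5*(72*(n + I*sqrt(111))) = 5*(72*n + 72*I*sqrt(111)) = 360*n + 360*I*sqrt(111))
W(m) - (-1)*310212 = (360*(-65) + 360*I*sqrt(111)) - (-1)*310212 = (-23400 + 360*I*sqrt(111)) - 1*(-310212) = (-23400 + 360*I*sqrt(111)) + 310212 = 286812 + 360*I*sqrt(111)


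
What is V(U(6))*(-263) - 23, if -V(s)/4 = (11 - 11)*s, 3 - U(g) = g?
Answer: -23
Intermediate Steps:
U(g) = 3 - g
V(s) = 0 (V(s) = -4*(11 - 11)*s = -0*s = -4*0 = 0)
V(U(6))*(-263) - 23 = 0*(-263) - 23 = 0 - 23 = -23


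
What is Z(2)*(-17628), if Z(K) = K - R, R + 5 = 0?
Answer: -123396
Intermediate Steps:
R = -5 (R = -5 + 0 = -5)
Z(K) = 5 + K (Z(K) = K - 1*(-5) = K + 5 = 5 + K)
Z(2)*(-17628) = (5 + 2)*(-17628) = 7*(-17628) = -123396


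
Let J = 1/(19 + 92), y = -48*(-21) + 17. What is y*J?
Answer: 1025/111 ≈ 9.2342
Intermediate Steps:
y = 1025 (y = 1008 + 17 = 1025)
J = 1/111 ≈ 0.0090090
y*J = 1025*(1/111) = 1025/111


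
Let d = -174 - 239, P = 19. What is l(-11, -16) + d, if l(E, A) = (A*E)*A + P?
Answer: -3210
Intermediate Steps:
d = -413
l(E, A) = 19 + E*A² (l(E, A) = (A*E)*A + 19 = E*A² + 19 = 19 + E*A²)
l(-11, -16) + d = (19 - 11*(-16)²) - 413 = (19 - 11*256) - 413 = (19 - 2816) - 413 = -2797 - 413 = -3210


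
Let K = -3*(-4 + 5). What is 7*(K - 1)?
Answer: -28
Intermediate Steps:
K = -3 (K = -3*1 = -3)
7*(K - 1) = 7*(-3 - 1) = 7*(-4) = -28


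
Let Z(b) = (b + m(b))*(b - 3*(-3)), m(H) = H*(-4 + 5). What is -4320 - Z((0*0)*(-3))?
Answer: -4320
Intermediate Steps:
m(H) = H (m(H) = H*1 = H)
Z(b) = 2*b*(9 + b) (Z(b) = (b + b)*(b - 3*(-3)) = (2*b)*(b + 9) = (2*b)*(9 + b) = 2*b*(9 + b))
-4320 - Z((0*0)*(-3)) = -4320 - 2*(0*0)*(-3)*(9 + (0*0)*(-3)) = -4320 - 2*0*(-3)*(9 + 0*(-3)) = -4320 - 2*0*(9 + 0) = -4320 - 2*0*9 = -4320 - 1*0 = -4320 + 0 = -4320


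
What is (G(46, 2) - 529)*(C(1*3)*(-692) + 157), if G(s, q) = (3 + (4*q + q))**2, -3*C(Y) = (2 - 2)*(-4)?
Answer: -56520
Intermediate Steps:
C(Y) = 0 (C(Y) = -(2 - 2)*(-4)/3 = -0*(-4) = -1/3*0 = 0)
G(s, q) = (3 + 5*q)**2
(G(46, 2) - 529)*(C(1*3)*(-692) + 157) = ((3 + 5*2)**2 - 529)*(0*(-692) + 157) = ((3 + 10)**2 - 529)*(0 + 157) = (13**2 - 529)*157 = (169 - 529)*157 = -360*157 = -56520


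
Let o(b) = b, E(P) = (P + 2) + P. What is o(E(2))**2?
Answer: 36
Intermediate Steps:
E(P) = 2 + 2*P (E(P) = (2 + P) + P = 2 + 2*P)
o(E(2))**2 = (2 + 2*2)**2 = (2 + 4)**2 = 6**2 = 36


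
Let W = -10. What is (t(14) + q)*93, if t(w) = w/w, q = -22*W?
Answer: 20553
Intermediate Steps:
q = 220 (q = -22*(-10) = 220)
t(w) = 1
(t(14) + q)*93 = (1 + 220)*93 = 221*93 = 20553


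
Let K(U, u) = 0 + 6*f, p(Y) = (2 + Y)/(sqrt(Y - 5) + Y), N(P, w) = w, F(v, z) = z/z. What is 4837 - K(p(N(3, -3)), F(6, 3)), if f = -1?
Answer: 4843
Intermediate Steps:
F(v, z) = 1
p(Y) = (2 + Y)/(Y + sqrt(-5 + Y)) (p(Y) = (2 + Y)/(sqrt(-5 + Y) + Y) = (2 + Y)/(Y + sqrt(-5 + Y)))
K(U, u) = -6 (K(U, u) = 0 + 6*(-1) = 0 - 6 = -6)
4837 - K(p(N(3, -3)), F(6, 3)) = 4837 - 1*(-6) = 4837 + 6 = 4843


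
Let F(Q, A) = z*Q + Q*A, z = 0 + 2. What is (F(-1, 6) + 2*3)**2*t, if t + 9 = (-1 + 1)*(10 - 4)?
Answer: -36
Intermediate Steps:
z = 2
F(Q, A) = 2*Q + A*Q (F(Q, A) = 2*Q + Q*A = 2*Q + A*Q)
t = -9 (t = -9 + (-1 + 1)*(10 - 4) = -9 + 0*6 = -9 + 0 = -9)
(F(-1, 6) + 2*3)**2*t = (-(2 + 6) + 2*3)**2*(-9) = (-1*8 + 6)**2*(-9) = (-8 + 6)**2*(-9) = (-2)**2*(-9) = 4*(-9) = -36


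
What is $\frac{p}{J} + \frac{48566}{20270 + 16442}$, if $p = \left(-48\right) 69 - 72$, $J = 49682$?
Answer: $\frac{572155651}{455981396} \approx 1.2548$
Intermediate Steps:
$p = -3384$ ($p = -3312 - 72 = -3384$)
$\frac{p}{J} + \frac{48566}{20270 + 16442} = - \frac{3384}{49682} + \frac{48566}{20270 + 16442} = \left(-3384\right) \frac{1}{49682} + \frac{48566}{36712} = - \frac{1692}{24841} + 48566 \cdot \frac{1}{36712} = - \frac{1692}{24841} + \frac{24283}{18356} = \frac{572155651}{455981396}$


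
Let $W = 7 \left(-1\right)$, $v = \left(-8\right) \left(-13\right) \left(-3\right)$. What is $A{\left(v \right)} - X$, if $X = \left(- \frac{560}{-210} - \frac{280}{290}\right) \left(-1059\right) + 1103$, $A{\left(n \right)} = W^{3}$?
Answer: $\frac{10310}{29} \approx 355.52$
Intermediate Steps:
$v = -312$ ($v = 104 \left(-3\right) = -312$)
$W = -7$
$A{\left(n \right)} = -343$ ($A{\left(n \right)} = \left(-7\right)^{3} = -343$)
$X = - \frac{20257}{29}$ ($X = \left(\left(-560\right) \left(- \frac{1}{210}\right) - \frac{28}{29}\right) \left(-1059\right) + 1103 = \left(\frac{8}{3} - \frac{28}{29}\right) \left(-1059\right) + 1103 = \frac{148}{87} \left(-1059\right) + 1103 = - \frac{52244}{29} + 1103 = - \frac{20257}{29} \approx -698.52$)
$A{\left(v \right)} - X = -343 - - \frac{20257}{29} = -343 + \frac{20257}{29} = \frac{10310}{29}$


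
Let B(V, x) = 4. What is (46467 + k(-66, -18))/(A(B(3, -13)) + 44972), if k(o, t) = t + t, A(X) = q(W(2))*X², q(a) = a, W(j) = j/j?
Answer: 15477/14996 ≈ 1.0321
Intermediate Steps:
W(j) = 1
A(X) = X² (A(X) = 1*X² = X²)
k(o, t) = 2*t
(46467 + k(-66, -18))/(A(B(3, -13)) + 44972) = (46467 + 2*(-18))/(4² + 44972) = (46467 - 36)/(16 + 44972) = 46431/44988 = 46431*(1/44988) = 15477/14996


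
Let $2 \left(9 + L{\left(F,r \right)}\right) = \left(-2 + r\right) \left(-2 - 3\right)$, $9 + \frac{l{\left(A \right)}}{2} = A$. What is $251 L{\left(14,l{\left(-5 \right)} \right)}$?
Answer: $16566$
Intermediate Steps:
$l{\left(A \right)} = -18 + 2 A$
$L{\left(F,r \right)} = -4 - \frac{5 r}{2}$ ($L{\left(F,r \right)} = -9 + \frac{\left(-2 + r\right) \left(-2 - 3\right)}{2} = -9 + \frac{\left(-2 + r\right) \left(-5\right)}{2} = -9 + \frac{10 - 5 r}{2} = -9 - \left(-5 + \frac{5 r}{2}\right) = -4 - \frac{5 r}{2}$)
$251 L{\left(14,l{\left(-5 \right)} \right)} = 251 \left(-4 - \frac{5 \left(-18 + 2 \left(-5\right)\right)}{2}\right) = 251 \left(-4 - \frac{5 \left(-18 - 10\right)}{2}\right) = 251 \left(-4 - -70\right) = 251 \left(-4 + 70\right) = 251 \cdot 66 = 16566$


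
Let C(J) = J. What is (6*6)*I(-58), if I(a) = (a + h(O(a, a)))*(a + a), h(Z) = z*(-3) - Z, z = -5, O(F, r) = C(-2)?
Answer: 171216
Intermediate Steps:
O(F, r) = -2
h(Z) = 15 - Z (h(Z) = -5*(-3) - Z = 15 - Z)
I(a) = 2*a*(17 + a) (I(a) = (a + (15 - 1*(-2)))*(a + a) = (a + (15 + 2))*(2*a) = (a + 17)*(2*a) = (17 + a)*(2*a) = 2*a*(17 + a))
(6*6)*I(-58) = (6*6)*(2*(-58)*(17 - 58)) = 36*(2*(-58)*(-41)) = 36*4756 = 171216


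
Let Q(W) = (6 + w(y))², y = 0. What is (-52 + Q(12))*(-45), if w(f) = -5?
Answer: 2295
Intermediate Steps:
Q(W) = 1 (Q(W) = (6 - 5)² = 1² = 1)
(-52 + Q(12))*(-45) = (-52 + 1)*(-45) = -51*(-45) = 2295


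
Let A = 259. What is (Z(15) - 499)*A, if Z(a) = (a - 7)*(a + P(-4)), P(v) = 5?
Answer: -87801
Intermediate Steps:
Z(a) = (-7 + a)*(5 + a) (Z(a) = (a - 7)*(a + 5) = (-7 + a)*(5 + a))
(Z(15) - 499)*A = ((-35 + 15**2 - 2*15) - 499)*259 = ((-35 + 225 - 30) - 499)*259 = (160 - 499)*259 = -339*259 = -87801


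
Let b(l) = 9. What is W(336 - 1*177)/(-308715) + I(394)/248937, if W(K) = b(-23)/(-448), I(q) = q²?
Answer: 7156603886651/11476354169280 ≈ 0.62360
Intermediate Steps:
W(K) = -9/448 (W(K) = 9/(-448) = 9*(-1/448) = -9/448)
W(336 - 1*177)/(-308715) + I(394)/248937 = -9/448/(-308715) + 394²/248937 = -9/448*(-1/308715) + 155236*(1/248937) = 3/46101440 + 155236/248937 = 7156603886651/11476354169280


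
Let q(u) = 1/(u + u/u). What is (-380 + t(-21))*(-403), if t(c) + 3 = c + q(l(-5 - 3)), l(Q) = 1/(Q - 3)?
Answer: 1623687/10 ≈ 1.6237e+5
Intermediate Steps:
l(Q) = 1/(-3 + Q)
q(u) = 1/(1 + u) (q(u) = 1/(u + 1) = 1/(1 + u))
t(c) = -19/10 + c (t(c) = -3 + (c + 1/(1 + 1/(-3 + (-5 - 3)))) = -3 + (c + 1/(1 + 1/(-3 - 8))) = -3 + (c + 1/(1 + 1/(-11))) = -3 + (c + 1/(1 - 1/11)) = -3 + (c + 1/(10/11)) = -3 + (c + 11/10) = -3 + (11/10 + c) = -19/10 + c)
(-380 + t(-21))*(-403) = (-380 + (-19/10 - 21))*(-403) = (-380 - 229/10)*(-403) = -4029/10*(-403) = 1623687/10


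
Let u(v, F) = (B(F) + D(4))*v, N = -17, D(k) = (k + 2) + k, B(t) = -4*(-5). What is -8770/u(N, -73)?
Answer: 877/51 ≈ 17.196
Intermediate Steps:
B(t) = 20
D(k) = 2 + 2*k (D(k) = (2 + k) + k = 2 + 2*k)
u(v, F) = 30*v (u(v, F) = (20 + (2 + 2*4))*v = (20 + (2 + 8))*v = (20 + 10)*v = 30*v)
-8770/u(N, -73) = -8770/(30*(-17)) = -8770/(-510) = -8770*(-1/510) = 877/51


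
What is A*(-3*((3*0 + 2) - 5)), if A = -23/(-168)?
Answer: 69/56 ≈ 1.2321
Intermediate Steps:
A = 23/168 (A = -23*(-1/168) = 23/168 ≈ 0.13690)
A*(-3*((3*0 + 2) - 5)) = 23*(-3*((3*0 + 2) - 5))/168 = 23*(-3*((0 + 2) - 5))/168 = 23*(-3*(2 - 5))/168 = 23*(-3*(-3))/168 = (23/168)*9 = 69/56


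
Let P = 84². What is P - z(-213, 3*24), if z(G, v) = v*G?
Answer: 22392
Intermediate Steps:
z(G, v) = G*v
P = 7056
P - z(-213, 3*24) = 7056 - (-213)*3*24 = 7056 - (-213)*72 = 7056 - 1*(-15336) = 7056 + 15336 = 22392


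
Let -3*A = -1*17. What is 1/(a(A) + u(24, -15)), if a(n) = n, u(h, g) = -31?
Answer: -3/76 ≈ -0.039474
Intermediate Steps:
A = 17/3 (A = -(-1)*17/3 = -⅓*(-17) = 17/3 ≈ 5.6667)
1/(a(A) + u(24, -15)) = 1/(17/3 - 31) = 1/(-76/3) = -3/76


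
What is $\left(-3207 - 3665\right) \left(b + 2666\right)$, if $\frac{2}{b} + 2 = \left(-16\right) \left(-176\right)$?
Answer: $- \frac{25777304936}{1407} \approx -1.8321 \cdot 10^{7}$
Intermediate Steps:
$b = \frac{1}{1407}$ ($b = \frac{2}{-2 - -2816} = \frac{2}{-2 + 2816} = \frac{2}{2814} = 2 \cdot \frac{1}{2814} = \frac{1}{1407} \approx 0.00071073$)
$\left(-3207 - 3665\right) \left(b + 2666\right) = \left(-3207 - 3665\right) \left(\frac{1}{1407} + 2666\right) = \left(-6872\right) \frac{3751063}{1407} = - \frac{25777304936}{1407}$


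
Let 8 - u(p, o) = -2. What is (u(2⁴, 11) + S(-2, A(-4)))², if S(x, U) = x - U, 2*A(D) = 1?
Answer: 225/4 ≈ 56.250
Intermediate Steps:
A(D) = ½ (A(D) = (½)*1 = ½)
u(p, o) = 10 (u(p, o) = 8 - 1*(-2) = 8 + 2 = 10)
(u(2⁴, 11) + S(-2, A(-4)))² = (10 + (-2 - 1*½))² = (10 + (-2 - ½))² = (10 - 5/2)² = (15/2)² = 225/4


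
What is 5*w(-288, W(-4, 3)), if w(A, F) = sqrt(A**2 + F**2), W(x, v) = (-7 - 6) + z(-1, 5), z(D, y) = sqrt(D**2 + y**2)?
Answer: 5*sqrt(83139 - 26*sqrt(26)) ≈ 1440.5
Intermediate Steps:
W(x, v) = -13 + sqrt(26) (W(x, v) = (-7 - 6) + sqrt((-1)**2 + 5**2) = -13 + sqrt(1 + 25) = -13 + sqrt(26))
5*w(-288, W(-4, 3)) = 5*sqrt((-288)**2 + (-13 + sqrt(26))**2) = 5*sqrt(82944 + (-13 + sqrt(26))**2)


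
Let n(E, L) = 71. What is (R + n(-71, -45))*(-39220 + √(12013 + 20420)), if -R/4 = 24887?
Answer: 3901487940 - 99477*√32433 ≈ 3.8836e+9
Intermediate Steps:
R = -99548 (R = -4*24887 = -99548)
(R + n(-71, -45))*(-39220 + √(12013 + 20420)) = (-99548 + 71)*(-39220 + √(12013 + 20420)) = -99477*(-39220 + √32433) = 3901487940 - 99477*√32433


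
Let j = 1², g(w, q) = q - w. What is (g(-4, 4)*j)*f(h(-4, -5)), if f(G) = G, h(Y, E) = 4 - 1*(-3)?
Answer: 56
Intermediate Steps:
h(Y, E) = 7 (h(Y, E) = 4 + 3 = 7)
j = 1
(g(-4, 4)*j)*f(h(-4, -5)) = ((4 - 1*(-4))*1)*7 = ((4 + 4)*1)*7 = (8*1)*7 = 8*7 = 56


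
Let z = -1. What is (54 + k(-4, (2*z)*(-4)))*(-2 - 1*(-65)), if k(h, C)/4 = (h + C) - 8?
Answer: 2394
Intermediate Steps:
k(h, C) = -32 + 4*C + 4*h (k(h, C) = 4*((h + C) - 8) = 4*((C + h) - 8) = 4*(-8 + C + h) = -32 + 4*C + 4*h)
(54 + k(-4, (2*z)*(-4)))*(-2 - 1*(-65)) = (54 + (-32 + 4*((2*(-1))*(-4)) + 4*(-4)))*(-2 - 1*(-65)) = (54 + (-32 + 4*(-2*(-4)) - 16))*(-2 + 65) = (54 + (-32 + 4*8 - 16))*63 = (54 + (-32 + 32 - 16))*63 = (54 - 16)*63 = 38*63 = 2394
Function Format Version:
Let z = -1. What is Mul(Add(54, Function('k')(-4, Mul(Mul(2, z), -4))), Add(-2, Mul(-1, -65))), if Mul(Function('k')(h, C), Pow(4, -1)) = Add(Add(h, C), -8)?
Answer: 2394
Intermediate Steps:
Function('k')(h, C) = Add(-32, Mul(4, C), Mul(4, h)) (Function('k')(h, C) = Mul(4, Add(Add(h, C), -8)) = Mul(4, Add(Add(C, h), -8)) = Mul(4, Add(-8, C, h)) = Add(-32, Mul(4, C), Mul(4, h)))
Mul(Add(54, Function('k')(-4, Mul(Mul(2, z), -4))), Add(-2, Mul(-1, -65))) = Mul(Add(54, Add(-32, Mul(4, Mul(Mul(2, -1), -4)), Mul(4, -4))), Add(-2, Mul(-1, -65))) = Mul(Add(54, Add(-32, Mul(4, Mul(-2, -4)), -16)), Add(-2, 65)) = Mul(Add(54, Add(-32, Mul(4, 8), -16)), 63) = Mul(Add(54, Add(-32, 32, -16)), 63) = Mul(Add(54, -16), 63) = Mul(38, 63) = 2394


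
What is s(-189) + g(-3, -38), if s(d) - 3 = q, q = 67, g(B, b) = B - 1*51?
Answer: 16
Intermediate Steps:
g(B, b) = -51 + B (g(B, b) = B - 51 = -51 + B)
s(d) = 70 (s(d) = 3 + 67 = 70)
s(-189) + g(-3, -38) = 70 + (-51 - 3) = 70 - 54 = 16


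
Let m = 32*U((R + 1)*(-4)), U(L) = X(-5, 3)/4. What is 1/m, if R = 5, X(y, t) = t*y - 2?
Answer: -1/136 ≈ -0.0073529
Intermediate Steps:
X(y, t) = -2 + t*y
U(L) = -17/4 (U(L) = (-2 + 3*(-5))/4 = (-2 - 15)*(¼) = -17*¼ = -17/4)
m = -136 (m = 32*(-17/4) = -136)
1/m = 1/(-136) = -1/136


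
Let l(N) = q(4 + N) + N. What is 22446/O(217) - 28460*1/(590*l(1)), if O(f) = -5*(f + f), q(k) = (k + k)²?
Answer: -69965767/6465515 ≈ -10.821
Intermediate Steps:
q(k) = 4*k² (q(k) = (2*k)² = 4*k²)
O(f) = -10*f
l(N) = N + 4*(4 + N)² (l(N) = 4*(4 + N)² + N = N + 4*(4 + N)²)
22446/O(217) - 28460*1/(590*l(1)) = 22446/((-10*217)) - 28460*1/(590*(1 + 4*(4 + 1)²)) = 22446/(-2170) - 28460*1/(590*(1 + 4*5²)) = 22446*(-1/2170) - 28460*1/(590*(1 + 4*25)) = -11223/1085 - 28460*1/(590*(1 + 100)) = -11223/1085 - 28460/(101*590) = -11223/1085 - 28460/59590 = -11223/1085 - 28460*1/59590 = -11223/1085 - 2846/5959 = -69965767/6465515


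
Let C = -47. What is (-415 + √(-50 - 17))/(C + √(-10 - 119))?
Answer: (415 - I*√67)/(47 - I*√129) ≈ 8.3824 + 1.8515*I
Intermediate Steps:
(-415 + √(-50 - 17))/(C + √(-10 - 119)) = (-415 + √(-50 - 17))/(-47 + √(-10 - 119)) = (-415 + √(-67))/(-47 + √(-129)) = (-415 + I*√67)/(-47 + I*√129)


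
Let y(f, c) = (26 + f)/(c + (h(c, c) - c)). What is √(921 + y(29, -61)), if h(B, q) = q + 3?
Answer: √3095054/58 ≈ 30.332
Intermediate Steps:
h(B, q) = 3 + q
y(f, c) = (26 + f)/(3 + c) (y(f, c) = (26 + f)/(c + ((3 + c) - c)) = (26 + f)/(c + 3) = (26 + f)/(3 + c))
√(921 + y(29, -61)) = √(921 + (26 + 29)/(3 - 61)) = √(921 + 55/(-58)) = √(921 - 1/58*55) = √(921 - 55/58) = √(53363/58) = √3095054/58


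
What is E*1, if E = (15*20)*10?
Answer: 3000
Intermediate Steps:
E = 3000 (E = 300*10 = 3000)
E*1 = 3000*1 = 3000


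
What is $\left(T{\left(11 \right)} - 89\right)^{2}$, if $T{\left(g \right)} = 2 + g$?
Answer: $5776$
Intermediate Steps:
$\left(T{\left(11 \right)} - 89\right)^{2} = \left(\left(2 + 11\right) - 89\right)^{2} = \left(13 - 89\right)^{2} = \left(-76\right)^{2} = 5776$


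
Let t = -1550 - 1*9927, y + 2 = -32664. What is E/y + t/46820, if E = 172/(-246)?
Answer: -23054809183/94059460380 ≈ -0.24511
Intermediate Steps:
y = -32666 (y = -2 - 32664 = -32666)
t = -11477 (t = -1550 - 9927 = -11477)
E = -86/123 (E = 172*(-1/246) = -86/123 ≈ -0.69919)
E/y + t/46820 = -86/123/(-32666) - 11477/46820 = -86/123*(-1/32666) - 11477*1/46820 = 43/2008959 - 11477/46820 = -23054809183/94059460380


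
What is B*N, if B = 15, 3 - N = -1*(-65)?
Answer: -930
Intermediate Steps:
N = -62 (N = 3 - (-1)*(-65) = 3 - 1*65 = 3 - 65 = -62)
B*N = 15*(-62) = -930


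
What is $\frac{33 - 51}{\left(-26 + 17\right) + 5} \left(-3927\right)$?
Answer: $- \frac{35343}{2} \approx -17672.0$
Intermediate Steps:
$\frac{33 - 51}{\left(-26 + 17\right) + 5} \left(-3927\right) = - \frac{18}{-9 + 5} \left(-3927\right) = - \frac{18}{-4} \left(-3927\right) = \left(-18\right) \left(- \frac{1}{4}\right) \left(-3927\right) = \frac{9}{2} \left(-3927\right) = - \frac{35343}{2}$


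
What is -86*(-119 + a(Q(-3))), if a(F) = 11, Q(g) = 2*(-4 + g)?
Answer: 9288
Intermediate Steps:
Q(g) = -8 + 2*g
-86*(-119 + a(Q(-3))) = -86*(-119 + 11) = -86*(-108) = 9288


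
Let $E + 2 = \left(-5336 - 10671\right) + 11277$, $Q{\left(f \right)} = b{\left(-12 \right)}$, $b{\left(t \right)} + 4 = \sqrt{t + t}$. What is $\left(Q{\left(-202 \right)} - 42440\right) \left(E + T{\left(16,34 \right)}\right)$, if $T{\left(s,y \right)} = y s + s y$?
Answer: $154665936 - 7288 i \sqrt{6} \approx 1.5467 \cdot 10^{8} - 17852.0 i$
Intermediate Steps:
$b{\left(t \right)} = -4 + \sqrt{2} \sqrt{t}$ ($b{\left(t \right)} = -4 + \sqrt{t + t} = -4 + \sqrt{2 t} = -4 + \sqrt{2} \sqrt{t}$)
$Q{\left(f \right)} = -4 + 2 i \sqrt{6}$ ($Q{\left(f \right)} = -4 + \sqrt{2} \sqrt{-12} = -4 + \sqrt{2} \cdot 2 i \sqrt{3} = -4 + 2 i \sqrt{6}$)
$T{\left(s,y \right)} = 2 s y$ ($T{\left(s,y \right)} = s y + s y = 2 s y$)
$E = -4732$ ($E = -2 + \left(\left(-5336 - 10671\right) + 11277\right) = -2 + \left(-16007 + 11277\right) = -2 - 4730 = -4732$)
$\left(Q{\left(-202 \right)} - 42440\right) \left(E + T{\left(16,34 \right)}\right) = \left(\left(-4 + 2 i \sqrt{6}\right) - 42440\right) \left(-4732 + 2 \cdot 16 \cdot 34\right) = \left(-42444 + 2 i \sqrt{6}\right) \left(-4732 + 1088\right) = \left(-42444 + 2 i \sqrt{6}\right) \left(-3644\right) = 154665936 - 7288 i \sqrt{6}$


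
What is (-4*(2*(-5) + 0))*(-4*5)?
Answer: -800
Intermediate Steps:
(-4*(2*(-5) + 0))*(-4*5) = -4*(-10 + 0)*(-20) = -4*(-10)*(-20) = 40*(-20) = -800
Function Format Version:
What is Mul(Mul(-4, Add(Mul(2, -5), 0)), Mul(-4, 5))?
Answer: -800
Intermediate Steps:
Mul(Mul(-4, Add(Mul(2, -5), 0)), Mul(-4, 5)) = Mul(Mul(-4, Add(-10, 0)), -20) = Mul(Mul(-4, -10), -20) = Mul(40, -20) = -800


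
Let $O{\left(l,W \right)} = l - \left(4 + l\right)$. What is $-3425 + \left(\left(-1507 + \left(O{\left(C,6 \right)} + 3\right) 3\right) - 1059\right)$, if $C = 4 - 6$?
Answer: $-5994$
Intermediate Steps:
$C = -2$ ($C = 4 - 6 = -2$)
$O{\left(l,W \right)} = -4$
$-3425 + \left(\left(-1507 + \left(O{\left(C,6 \right)} + 3\right) 3\right) - 1059\right) = -3425 - \left(2566 - \left(-4 + 3\right) 3\right) = -3425 - 2569 = -5994$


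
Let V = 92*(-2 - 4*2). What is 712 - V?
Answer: 1632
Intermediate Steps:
V = -920 (V = 92*(-2 - 8) = 92*(-10) = -920)
712 - V = 712 - 1*(-920) = 712 + 920 = 1632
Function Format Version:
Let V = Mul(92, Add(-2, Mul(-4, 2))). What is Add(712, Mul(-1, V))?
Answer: 1632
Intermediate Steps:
V = -920 (V = Mul(92, Add(-2, -8)) = Mul(92, -10) = -920)
Add(712, Mul(-1, V)) = Add(712, Mul(-1, -920)) = Add(712, 920) = 1632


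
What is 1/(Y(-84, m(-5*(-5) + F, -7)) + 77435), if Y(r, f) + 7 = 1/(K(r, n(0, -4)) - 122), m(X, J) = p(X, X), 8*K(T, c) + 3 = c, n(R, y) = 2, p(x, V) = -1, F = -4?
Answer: 977/75647148 ≈ 1.2915e-5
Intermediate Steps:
K(T, c) = -3/8 + c/8
m(X, J) = -1
Y(r, f) = -6847/977 (Y(r, f) = -7 + 1/((-3/8 + (⅛)*2) - 122) = -7 + 1/((-3/8 + ¼) - 122) = -7 + 1/(-⅛ - 122) = -7 + 1/(-977/8) = -7 - 8/977 = -6847/977)
1/(Y(-84, m(-5*(-5) + F, -7)) + 77435) = 1/(-6847/977 + 77435) = 1/(75647148/977) = 977/75647148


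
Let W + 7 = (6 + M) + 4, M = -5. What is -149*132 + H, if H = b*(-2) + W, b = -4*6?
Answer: -19622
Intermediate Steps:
b = -24
W = -2 (W = -7 + ((6 - 5) + 4) = -7 + (1 + 4) = -7 + 5 = -2)
H = 46 (H = -24*(-2) - 2 = 48 - 2 = 46)
-149*132 + H = -149*132 + 46 = -19668 + 46 = -19622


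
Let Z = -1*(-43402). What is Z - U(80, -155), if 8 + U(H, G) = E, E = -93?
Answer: 43503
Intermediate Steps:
Z = 43402
U(H, G) = -101 (U(H, G) = -8 - 93 = -101)
Z - U(80, -155) = 43402 - 1*(-101) = 43402 + 101 = 43503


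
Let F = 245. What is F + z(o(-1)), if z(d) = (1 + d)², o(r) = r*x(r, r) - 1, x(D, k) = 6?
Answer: 281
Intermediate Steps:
o(r) = -1 + 6*r (o(r) = r*6 - 1 = 6*r - 1 = -1 + 6*r)
F + z(o(-1)) = 245 + (1 + (-1 + 6*(-1)))² = 245 + (1 + (-1 - 6))² = 245 + (1 - 7)² = 245 + (-6)² = 245 + 36 = 281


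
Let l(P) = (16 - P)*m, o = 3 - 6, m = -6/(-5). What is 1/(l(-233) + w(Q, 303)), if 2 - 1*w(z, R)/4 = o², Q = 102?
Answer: 5/1354 ≈ 0.0036928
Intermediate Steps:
m = 6/5 (m = -6*(-⅕) = 6/5 ≈ 1.2000)
o = -3
w(z, R) = -28 (w(z, R) = 8 - 4*(-3)² = 8 - 4*9 = 8 - 36 = -28)
l(P) = 96/5 - 6*P/5 (l(P) = (16 - P)*(6/5) = 96/5 - 6*P/5)
1/(l(-233) + w(Q, 303)) = 1/((96/5 - 6/5*(-233)) - 28) = 1/((96/5 + 1398/5) - 28) = 1/(1494/5 - 28) = 1/(1354/5) = 5/1354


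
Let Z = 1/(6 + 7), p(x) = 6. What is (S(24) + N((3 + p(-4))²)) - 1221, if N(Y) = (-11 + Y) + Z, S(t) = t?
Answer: -14650/13 ≈ -1126.9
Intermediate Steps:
Z = 1/13 ≈ 0.076923
N(Y) = -142/13 + Y (N(Y) = (-11 + Y) + 1/13 = -142/13 + Y)
(S(24) + N((3 + p(-4))²)) - 1221 = (24 + (-142/13 + (3 + 6)²)) - 1221 = (24 + (-142/13 + 9²)) - 1221 = (24 + (-142/13 + 81)) - 1221 = (24 + 911/13) - 1221 = 1223/13 - 1221 = -14650/13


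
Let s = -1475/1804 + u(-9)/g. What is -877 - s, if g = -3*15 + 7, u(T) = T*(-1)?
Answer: -30023909/34276 ≈ -875.95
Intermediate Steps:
u(T) = -T
g = -38 (g = -45 + 7 = -38)
s = -36143/34276 (s = -1475/1804 - 1*(-9)/(-38) = -1475*1/1804 + 9*(-1/38) = -1475/1804 - 9/38 = -36143/34276 ≈ -1.0545)
-877 - s = -877 - 1*(-36143/34276) = -877 + 36143/34276 = -30023909/34276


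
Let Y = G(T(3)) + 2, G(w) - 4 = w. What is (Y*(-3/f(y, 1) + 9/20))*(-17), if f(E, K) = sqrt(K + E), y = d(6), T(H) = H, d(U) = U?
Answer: -1377/20 + 459*sqrt(7)/7 ≈ 104.64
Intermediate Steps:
y = 6
f(E, K) = sqrt(E + K)
G(w) = 4 + w
Y = 9 (Y = (4 + 3) + 2 = 7 + 2 = 9)
(Y*(-3/f(y, 1) + 9/20))*(-17) = (9*(-3/sqrt(6 + 1) + 9/20))*(-17) = (9*(-3*sqrt(7)/7 + 9*(1/20)))*(-17) = (9*(-3*sqrt(7)/7 + 9/20))*(-17) = (9*(9/20 - 3*sqrt(7)/7))*(-17) = (81/20 - 27*sqrt(7)/7)*(-17) = -1377/20 + 459*sqrt(7)/7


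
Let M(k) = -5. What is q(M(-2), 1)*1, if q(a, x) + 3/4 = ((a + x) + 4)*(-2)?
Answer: -¾ ≈ -0.75000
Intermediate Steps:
q(a, x) = -35/4 - 2*a - 2*x (q(a, x) = -¾ + ((a + x) + 4)*(-2) = -¾ + (4 + a + x)*(-2) = -¾ + (-8 - 2*a - 2*x) = -35/4 - 2*a - 2*x)
q(M(-2), 1)*1 = (-35/4 - 2*(-5) - 2*1)*1 = (-35/4 + 10 - 2)*1 = -¾*1 = -¾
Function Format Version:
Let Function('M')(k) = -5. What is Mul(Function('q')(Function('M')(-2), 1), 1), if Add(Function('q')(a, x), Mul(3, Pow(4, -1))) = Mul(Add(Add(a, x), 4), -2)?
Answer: Rational(-3, 4) ≈ -0.75000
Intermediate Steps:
Function('q')(a, x) = Add(Rational(-35, 4), Mul(-2, a), Mul(-2, x)) (Function('q')(a, x) = Add(Rational(-3, 4), Mul(Add(Add(a, x), 4), -2)) = Add(Rational(-3, 4), Mul(Add(4, a, x), -2)) = Add(Rational(-3, 4), Add(-8, Mul(-2, a), Mul(-2, x))) = Add(Rational(-35, 4), Mul(-2, a), Mul(-2, x)))
Mul(Function('q')(Function('M')(-2), 1), 1) = Mul(Add(Rational(-35, 4), Mul(-2, -5), Mul(-2, 1)), 1) = Mul(Add(Rational(-35, 4), 10, -2), 1) = Mul(Rational(-3, 4), 1) = Rational(-3, 4)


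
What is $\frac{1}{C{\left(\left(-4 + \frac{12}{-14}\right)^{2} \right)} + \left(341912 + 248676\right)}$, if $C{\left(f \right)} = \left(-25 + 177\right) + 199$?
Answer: $\frac{1}{590939} \approx 1.6922 \cdot 10^{-6}$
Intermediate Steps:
$C{\left(f \right)} = 351$ ($C{\left(f \right)} = 152 + 199 = 351$)
$\frac{1}{C{\left(\left(-4 + \frac{12}{-14}\right)^{2} \right)} + \left(341912 + 248676\right)} = \frac{1}{351 + \left(341912 + 248676\right)} = \frac{1}{351 + 590588} = \frac{1}{590939}$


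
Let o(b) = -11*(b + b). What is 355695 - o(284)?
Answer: 361943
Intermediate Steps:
o(b) = -22*b
355695 - o(284) = 355695 - (-22)*284 = 355695 - 1*(-6248) = 355695 + 6248 = 361943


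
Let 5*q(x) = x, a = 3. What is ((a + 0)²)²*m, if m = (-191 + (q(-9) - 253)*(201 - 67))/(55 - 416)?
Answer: 13905351/1805 ≈ 7703.8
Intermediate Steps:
q(x) = x/5
m = 171671/1805 (m = (-191 + ((⅕)*(-9) - 253)*(201 - 67))/(55 - 416) = (-191 + (-9/5 - 253)*134)/(-361) = (-191 - 1274/5*134)*(-1/361) = (-191 - 170716/5)*(-1/361) = -171671/5*(-1/361) = 171671/1805 ≈ 95.109)
((a + 0)²)²*m = ((3 + 0)²)²*(171671/1805) = (3²)²*(171671/1805) = 9²*(171671/1805) = 81*(171671/1805) = 13905351/1805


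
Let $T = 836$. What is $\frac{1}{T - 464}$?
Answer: $\frac{1}{372} \approx 0.0026882$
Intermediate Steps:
$\frac{1}{T - 464} = \frac{1}{836 - 464} = \frac{1}{372}$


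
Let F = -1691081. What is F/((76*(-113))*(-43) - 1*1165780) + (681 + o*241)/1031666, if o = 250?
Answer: 13381806483/6132222704 ≈ 2.1822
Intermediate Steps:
F/((76*(-113))*(-43) - 1*1165780) + (681 + o*241)/1031666 = -1691081/((76*(-113))*(-43) - 1*1165780) + (681 + 250*241)/1031666 = -1691081/(-8588*(-43) - 1165780) + (681 + 60250)*(1/1031666) = -1691081/(369284 - 1165780) + 60931*(1/1031666) = -1691081/(-796496) + 60931/1031666 = -1691081*(-1/796496) + 60931/1031666 = 1691081/796496 + 60931/1031666 = 13381806483/6132222704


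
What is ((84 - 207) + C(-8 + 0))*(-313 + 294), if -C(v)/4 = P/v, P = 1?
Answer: 4655/2 ≈ 2327.5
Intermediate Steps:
C(v) = -4/v
((84 - 207) + C(-8 + 0))*(-313 + 294) = ((84 - 207) - 4/(-8 + 0))*(-313 + 294) = (-123 - 4/(-8))*(-19) = (-123 - 4*(-⅛))*(-19) = (-123 + ½)*(-19) = -245/2*(-19) = 4655/2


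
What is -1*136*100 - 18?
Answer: -13618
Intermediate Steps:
-1*136*100 - 18 = -136*100 - 18 = -13600 - 18 = -13618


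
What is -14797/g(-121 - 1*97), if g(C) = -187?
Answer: 14797/187 ≈ 79.128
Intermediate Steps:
-14797/g(-121 - 1*97) = -14797/(-187) = -14797*(-1/187) = 14797/187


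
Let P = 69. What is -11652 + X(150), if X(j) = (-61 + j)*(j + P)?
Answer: 7839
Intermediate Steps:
X(j) = (-61 + j)*(69 + j) (X(j) = (-61 + j)*(j + 69) = (-61 + j)*(69 + j))
-11652 + X(150) = -11652 + (-4209 + 150**2 + 8*150) = -11652 + (-4209 + 22500 + 1200) = -11652 + 19491 = 7839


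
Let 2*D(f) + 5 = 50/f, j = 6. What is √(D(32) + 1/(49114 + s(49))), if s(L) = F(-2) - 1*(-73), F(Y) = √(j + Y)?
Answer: I*√266148201214/393512 ≈ 1.311*I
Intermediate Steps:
F(Y) = √(6 + Y)
D(f) = -5/2 + 25/f (D(f) = -5/2 + (50/f)/2 = -5/2 + 25/f)
s(L) = 75 (s(L) = √(6 - 2) - 1*(-73) = √4 + 73 = 2 + 73 = 75)
√(D(32) + 1/(49114 + s(49))) = √((-5/2 + 25/32) + 1/(49114 + 75)) = √((-5/2 + 25*(1/32)) + 1/49189) = √((-5/2 + 25/32) + 1/49189) = √(-55/32 + 1/49189) = √(-2705363/1574048) = I*√266148201214/393512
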